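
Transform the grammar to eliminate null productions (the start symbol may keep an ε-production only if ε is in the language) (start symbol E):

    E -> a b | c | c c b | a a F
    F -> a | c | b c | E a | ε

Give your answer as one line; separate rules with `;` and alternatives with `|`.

Nullable set = {F}.
ε ∉ L(G), so no ε-production is kept.
For each production, add variants omitting each subset of nullable occurrences: E → a a F gives a a F | a a.

E -> a b | c | c c b | a a F | a a; F -> a | c | b c | E a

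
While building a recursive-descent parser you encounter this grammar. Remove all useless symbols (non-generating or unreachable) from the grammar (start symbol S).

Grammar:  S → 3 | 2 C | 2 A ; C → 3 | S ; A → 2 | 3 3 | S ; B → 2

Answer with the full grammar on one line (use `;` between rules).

Generating nonterminals: {A, B, C, S}.
Reachable from S after that: {A, C, S}.
Removed useless symbols: {B} and every production mentioning them.

S → 3 | 2 C | 2 A; C → 3 | S; A → 2 | 3 3 | S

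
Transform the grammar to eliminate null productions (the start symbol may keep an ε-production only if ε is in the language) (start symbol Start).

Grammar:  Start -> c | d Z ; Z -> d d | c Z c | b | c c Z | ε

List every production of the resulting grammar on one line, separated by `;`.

The nullable symbols are {Z}.
ε ∉ L(G), so no ε-production is kept.
Expand every rule over subsets of its nullable positions: Start → d Z gives d Z | d. Z → c Z c gives c Z c | c c.

Start -> c | d Z | d; Z -> d d | c Z c | c c | b | c c Z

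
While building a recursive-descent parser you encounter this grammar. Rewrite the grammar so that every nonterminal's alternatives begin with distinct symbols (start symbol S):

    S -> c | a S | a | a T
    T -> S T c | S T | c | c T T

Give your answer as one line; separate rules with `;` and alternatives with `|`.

S -> c | a S'; T -> S T T' | c T''; S' -> S | ε | T; T' -> c | ε; T'' -> ε | T T

S has alternatives sharing prefix 'a': factor to S → a S' with S' → S | ε | T.
T has alternatives sharing prefix 'S T': factor to T → S T T' with T' → c | ε.
T has alternatives sharing prefix 'c': factor to T → c T'' with T'' → ε | T T.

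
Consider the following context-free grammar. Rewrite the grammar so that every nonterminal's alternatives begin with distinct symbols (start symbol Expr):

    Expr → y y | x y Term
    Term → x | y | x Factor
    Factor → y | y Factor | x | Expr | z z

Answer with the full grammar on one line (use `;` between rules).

Expr → y y | x y Term; Term → y | x Term1; Factor → x | Expr | z z | y Factor1; Term1 → ε | Factor; Factor1 → ε | Factor

Term has alternatives sharing prefix 'x': factor to Term → x Term1 with Term1 → ε | Factor.
Factor has alternatives sharing prefix 'y': factor to Factor → y Factor1 with Factor1 → ε | Factor.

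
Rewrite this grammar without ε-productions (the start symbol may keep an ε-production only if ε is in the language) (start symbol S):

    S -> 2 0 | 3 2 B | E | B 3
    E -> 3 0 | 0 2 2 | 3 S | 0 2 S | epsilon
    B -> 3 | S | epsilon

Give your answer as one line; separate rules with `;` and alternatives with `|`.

S -> 2 0 | 3 2 B | 3 2 | E | B 3 | 3 | epsilon; E -> 3 0 | 0 2 2 | 3 S | 3 | 0 2 S | 0 2; B -> 3 | S

Nullable set = {B, E, S}.
ε ∈ L(G) since S is nullable, so keep S → ε.
Expand every rule over subsets of its nullable positions: S → 3 2 B gives 3 2 B | 3 2. S → B 3 gives B 3 | 3. E → 3 S gives 3 S | 3. E → 0 2 S gives 0 2 S | 0 2.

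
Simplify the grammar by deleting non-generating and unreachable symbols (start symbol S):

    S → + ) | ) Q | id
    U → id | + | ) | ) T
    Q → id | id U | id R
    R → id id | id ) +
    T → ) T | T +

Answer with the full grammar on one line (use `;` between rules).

Generating nonterminals: {Q, R, S, U}.
Reachable from S after that: {Q, R, S, U}.
Removed useless symbols: {T} and every production mentioning them.

S → + ) | ) Q | id; U → id | + | ); Q → id | id U | id R; R → id id | id ) +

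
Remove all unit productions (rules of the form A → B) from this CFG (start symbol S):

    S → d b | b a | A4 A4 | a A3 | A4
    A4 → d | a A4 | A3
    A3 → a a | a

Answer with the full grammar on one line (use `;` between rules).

Unit pairs: A4 ⇒* {A3}; S ⇒* {A3, A4}.
For each unit pair (A, B), copy every non-unit production of B to A, then drop all unit productions.

S → d | a A4 | d b | b a | A4 A4 | a A3 | a a | a; A4 → d | a A4 | a a | a; A3 → a a | a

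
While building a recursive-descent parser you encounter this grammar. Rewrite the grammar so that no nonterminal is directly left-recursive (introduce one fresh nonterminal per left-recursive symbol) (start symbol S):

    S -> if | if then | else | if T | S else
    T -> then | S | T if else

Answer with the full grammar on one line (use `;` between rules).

S -> if S' | if then S' | else S' | if T S'; T -> then T' | S T'; S' -> else S' | ε; T' -> if else T' | ε

S, T are directly left-recursive.
For S: α = {else}, β = {if, if then, else, if T}. Rewrite as S → β S' and S' → α S' | ε.
For T: α = {if else}, β = {then, S}. Rewrite as T → β T' and T' → α T' | ε.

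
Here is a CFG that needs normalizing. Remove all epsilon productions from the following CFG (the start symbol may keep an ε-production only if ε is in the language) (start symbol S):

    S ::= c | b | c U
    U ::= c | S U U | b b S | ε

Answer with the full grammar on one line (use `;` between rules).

S ::= c | b | c U; U ::= c | S U U | S U | S | b b S

Nullable nonterminals: {U}.
ε ∉ L(G), so no ε-production is kept.
Expand every rule over subsets of its nullable positions: U → S U U gives S U U | S U | S.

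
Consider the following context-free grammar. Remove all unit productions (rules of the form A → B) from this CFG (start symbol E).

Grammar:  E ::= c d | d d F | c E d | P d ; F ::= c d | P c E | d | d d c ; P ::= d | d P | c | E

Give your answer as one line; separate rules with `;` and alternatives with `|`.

E ::= c d | d d F | c E d | P d; F ::= c d | P c E | d | d d c; P ::= c d | d d F | c E d | P d | d | d P | c

Unit pairs: P ⇒* {E}.
For each unit pair (A, B), copy every non-unit production of B to A, then drop all unit productions.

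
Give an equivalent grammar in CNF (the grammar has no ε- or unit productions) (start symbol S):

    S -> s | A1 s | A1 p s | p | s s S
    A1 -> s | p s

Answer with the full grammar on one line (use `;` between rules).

Introduce a nonterminal for each terminal appearing in a rule of length ≥ 2: X1 → s, X2 → p.
Binarize each right-hand side of length ≥ 3 by chaining fresh nonterminals (Y1, Y2, …): affected rules were S → A1 X2 X1; S → X1 X1 S.

S -> s | A1 X1 | A1 Y1 | p | X1 Y2; A1 -> s | X2 X1; X1 -> s; X2 -> p; Y1 -> X2 X1; Y2 -> X1 S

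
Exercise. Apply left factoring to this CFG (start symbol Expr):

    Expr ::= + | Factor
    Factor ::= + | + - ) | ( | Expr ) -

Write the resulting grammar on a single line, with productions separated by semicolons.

Factor has alternatives sharing prefix '+': factor to Factor → + Factor1 with Factor1 → ε | - ).

Expr ::= + | Factor; Factor ::= ( | Expr ) - | + Factor1; Factor1 ::= eps | - )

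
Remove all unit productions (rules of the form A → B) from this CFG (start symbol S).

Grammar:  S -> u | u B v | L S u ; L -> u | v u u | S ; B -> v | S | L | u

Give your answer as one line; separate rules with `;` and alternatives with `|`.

S -> u | u B v | L S u; L -> u | v u u | u B v | L S u; B -> u | v u u | v | u B v | L S u

Unit pairs: B ⇒* {L, S}; L ⇒* {S}.
For each unit pair (A, B), copy every non-unit production of B to A, then drop all unit productions.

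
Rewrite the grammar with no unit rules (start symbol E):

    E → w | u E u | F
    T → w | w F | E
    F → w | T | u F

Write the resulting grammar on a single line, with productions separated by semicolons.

Unit pairs: E ⇒* {F, T}; F ⇒* {E, T}; T ⇒* {E, F}.
Replace each nonterminal's rules with the union of the non-unit rules of every nonterminal it unit-derives.

E → w | u E u | u F | w F; T → w | u E u | u F | w F; F → w | u E u | u F | w F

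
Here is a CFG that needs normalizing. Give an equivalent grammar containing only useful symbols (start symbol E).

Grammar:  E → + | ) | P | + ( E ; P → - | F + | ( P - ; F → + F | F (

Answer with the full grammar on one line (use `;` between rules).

E → + | ) | P | + ( E; P → - | ( P -

Generating nonterminals: {E, P}.
Reachable from E after that: {E, P}.
Removed useless symbols: {F} and every production mentioning them.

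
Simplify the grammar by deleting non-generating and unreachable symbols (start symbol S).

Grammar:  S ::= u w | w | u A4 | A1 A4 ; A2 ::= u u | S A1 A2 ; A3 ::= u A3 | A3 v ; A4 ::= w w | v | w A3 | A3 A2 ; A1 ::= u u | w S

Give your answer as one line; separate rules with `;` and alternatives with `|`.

Generating nonterminals: {A1, A2, A4, S}.
Reachable from S after that: {A1, A4, S}.
Removed useless symbols: {A2, A3} and every production mentioning them.

S ::= u w | w | u A4 | A1 A4; A4 ::= w w | v; A1 ::= u u | w S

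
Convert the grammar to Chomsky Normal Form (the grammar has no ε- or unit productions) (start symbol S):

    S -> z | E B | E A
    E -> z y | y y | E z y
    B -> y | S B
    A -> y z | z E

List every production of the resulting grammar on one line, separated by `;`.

S -> z | E B | E A; E -> X1 X2 | X2 X2 | E Y1; B -> y | S B; A -> X2 X1 | X1 E; X1 -> z; X2 -> y; Y1 -> X1 X2

Introduce a nonterminal for each terminal appearing in a rule of length ≥ 2: X1 → z, X2 → y.
Binarize each right-hand side of length ≥ 3 by chaining fresh nonterminals (Y1, Y2, …): affected rules were E → E X1 X2.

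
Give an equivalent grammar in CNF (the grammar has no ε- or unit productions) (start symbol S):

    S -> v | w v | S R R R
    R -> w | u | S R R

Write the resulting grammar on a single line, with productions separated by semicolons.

Introduce a nonterminal for each terminal appearing in a rule of length ≥ 2: X1 → w, X2 → v.
Binarize each right-hand side of length ≥ 3 by chaining fresh nonterminals (Y1, Y2, …): affected rules were S → S R R R; R → S R R.

S -> v | X1 X2 | S Y1; R -> w | u | S Y3; X1 -> w; X2 -> v; Y1 -> R Y2; Y2 -> R R; Y3 -> R R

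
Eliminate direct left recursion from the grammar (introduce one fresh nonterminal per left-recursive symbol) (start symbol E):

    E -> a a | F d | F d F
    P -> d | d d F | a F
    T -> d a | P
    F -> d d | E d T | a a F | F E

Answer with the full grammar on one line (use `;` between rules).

Left recursion appears on F.
For F: α = {E}, β = {d d, E d T, a a F}. Rewrite as F → β F' and F' → α F' | ε.

E -> a a | F d | F d F; P -> d | d d F | a F; T -> d a | P; F -> d d F' | E d T F' | a a F F'; F' -> E F' | ε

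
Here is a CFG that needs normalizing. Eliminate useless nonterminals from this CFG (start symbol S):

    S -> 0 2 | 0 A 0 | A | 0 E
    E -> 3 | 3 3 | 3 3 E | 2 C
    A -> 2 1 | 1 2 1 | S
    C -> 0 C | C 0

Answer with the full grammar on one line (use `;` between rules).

Generating nonterminals: {A, E, S}.
Reachable from S after that: {A, E, S}.
Removed useless symbols: {C} and every production mentioning them.

S -> 0 2 | 0 A 0 | A | 0 E; E -> 3 | 3 3 | 3 3 E; A -> 2 1 | 1 2 1 | S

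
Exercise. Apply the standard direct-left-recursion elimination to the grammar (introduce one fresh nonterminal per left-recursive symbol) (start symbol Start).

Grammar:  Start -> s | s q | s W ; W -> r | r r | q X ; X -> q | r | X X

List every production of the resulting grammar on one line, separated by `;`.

Start -> s | s q | s W; W -> r | r r | q X; X -> q X1 | r X1; X1 -> X X1 | ε

X is directly left-recursive.
For X: α = {X}, β = {q, r}. Rewrite as X → β X1 and X1 → α X1 | ε.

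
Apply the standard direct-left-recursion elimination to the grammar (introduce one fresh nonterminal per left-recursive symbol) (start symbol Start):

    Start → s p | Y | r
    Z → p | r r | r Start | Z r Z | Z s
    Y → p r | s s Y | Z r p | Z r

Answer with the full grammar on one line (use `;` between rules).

Directly left-recursive nonterminal: Z.
For Z: α = {r Z, s}, β = {p, r r, r Start}. Rewrite as Z → β Z1 and Z1 → α Z1 | ε.

Start → s p | Y | r; Z → p Z1 | r r Z1 | r Start Z1; Y → p r | s s Y | Z r p | Z r; Z1 → r Z Z1 | s Z1 | ε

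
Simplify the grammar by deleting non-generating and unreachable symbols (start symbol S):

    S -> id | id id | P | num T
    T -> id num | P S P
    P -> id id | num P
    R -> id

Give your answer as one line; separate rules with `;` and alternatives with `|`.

S -> id | id id | P | num T; T -> id num | P S P; P -> id id | num P

Generating nonterminals: {P, R, S, T}.
Reachable from S after that: {P, S, T}.
Removed useless symbols: {R} and every production mentioning them.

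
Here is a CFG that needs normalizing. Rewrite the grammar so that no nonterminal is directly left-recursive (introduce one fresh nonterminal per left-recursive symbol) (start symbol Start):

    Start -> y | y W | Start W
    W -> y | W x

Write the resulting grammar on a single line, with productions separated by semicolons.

Start -> y Start1 | y W Start1; W -> y W1; Start1 -> W Start1 | eps; W1 -> x W1 | eps

Directly left-recursive nonterminals: Start, W.
For Start: α = {W}, β = {y, y W}. Rewrite as Start → β Start1 and Start1 → α Start1 | ε.
For W: α = {x}, β = {y}. Rewrite as W → β W1 and W1 → α W1 | ε.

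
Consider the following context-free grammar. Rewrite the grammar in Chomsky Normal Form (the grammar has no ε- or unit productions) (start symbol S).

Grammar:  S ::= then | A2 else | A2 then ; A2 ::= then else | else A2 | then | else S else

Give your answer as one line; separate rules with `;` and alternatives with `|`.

Introduce a nonterminal for each terminal appearing in a rule of length ≥ 2: X1 → else, X2 → then.
Binarize each right-hand side of length ≥ 3 by chaining fresh nonterminals (Y1, Y2, …): affected rules were A2 → X1 S X1.

S ::= then | A2 X1 | A2 X2; A2 ::= X2 X1 | X1 A2 | then | X1 Y1; X1 ::= else; X2 ::= then; Y1 ::= S X1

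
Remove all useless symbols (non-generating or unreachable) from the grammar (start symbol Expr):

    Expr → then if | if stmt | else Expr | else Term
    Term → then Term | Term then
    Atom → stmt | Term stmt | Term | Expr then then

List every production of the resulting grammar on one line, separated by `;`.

Generating nonterminals: {Atom, Expr}.
Reachable from Expr after that: {Expr}.
Removed useless symbols: {Atom, Term} and every production mentioning them.

Expr → then if | if stmt | else Expr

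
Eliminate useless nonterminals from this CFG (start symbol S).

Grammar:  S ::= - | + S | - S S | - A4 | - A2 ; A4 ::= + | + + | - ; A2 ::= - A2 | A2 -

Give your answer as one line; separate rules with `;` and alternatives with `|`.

Generating nonterminals: {A4, S}.
Reachable from S after that: {A4, S}.
Removed useless symbols: {A2} and every production mentioning them.

S ::= - | + S | - S S | - A4; A4 ::= + | + + | -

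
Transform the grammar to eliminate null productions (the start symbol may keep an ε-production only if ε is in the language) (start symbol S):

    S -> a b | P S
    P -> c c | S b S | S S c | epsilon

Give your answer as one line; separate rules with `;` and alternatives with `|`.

S -> a b | P S; P -> c c | S b S | S S c

The nullable symbols are {P}.
ε ∉ L(G), so no ε-production is kept.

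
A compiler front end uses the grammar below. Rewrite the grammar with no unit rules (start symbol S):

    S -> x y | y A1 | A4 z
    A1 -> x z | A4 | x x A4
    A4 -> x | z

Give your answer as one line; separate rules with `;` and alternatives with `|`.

S -> x y | y A1 | A4 z; A1 -> x | z | x z | x x A4; A4 -> x | z

Unit pairs: A1 ⇒* {A4}.
For each unit pair (A, B), copy every non-unit production of B to A, then drop all unit productions.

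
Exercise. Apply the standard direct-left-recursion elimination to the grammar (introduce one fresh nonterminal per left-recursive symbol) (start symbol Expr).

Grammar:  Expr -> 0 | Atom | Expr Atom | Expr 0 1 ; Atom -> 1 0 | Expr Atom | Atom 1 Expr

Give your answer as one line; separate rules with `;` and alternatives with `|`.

Expr -> 0 Expr1 | Atom Expr1; Atom -> 1 0 Atom1 | Expr Atom Atom1; Expr1 -> Atom Expr1 | 0 1 Expr1 | ε; Atom1 -> 1 Expr Atom1 | ε

Directly left-recursive nonterminals: Expr, Atom.
For Expr: α = {Atom, 0 1}, β = {0, Atom}. Rewrite as Expr → β Expr1 and Expr1 → α Expr1 | ε.
For Atom: α = {1 Expr}, β = {1 0, Expr Atom}. Rewrite as Atom → β Atom1 and Atom1 → α Atom1 | ε.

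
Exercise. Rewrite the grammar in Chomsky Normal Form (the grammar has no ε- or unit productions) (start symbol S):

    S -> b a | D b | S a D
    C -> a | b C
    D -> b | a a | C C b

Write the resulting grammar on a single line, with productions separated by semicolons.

S -> X1 X2 | D X1 | S Y1; C -> a | X1 C; D -> b | X2 X2 | C Y2; X1 -> b; X2 -> a; Y1 -> X2 D; Y2 -> C X1

Introduce a nonterminal for each terminal appearing in a rule of length ≥ 2: X1 → b, X2 → a.
Binarize each right-hand side of length ≥ 3 by chaining fresh nonterminals (Y1, Y2, …): affected rules were S → S X2 D; D → C C X1.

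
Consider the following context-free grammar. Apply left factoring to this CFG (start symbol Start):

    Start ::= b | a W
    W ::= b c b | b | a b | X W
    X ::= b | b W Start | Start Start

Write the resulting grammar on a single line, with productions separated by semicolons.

W has alternatives sharing prefix 'b': factor to W → b W1 with W1 → c b | ε.
X has alternatives sharing prefix 'b': factor to X → b X1 with X1 → ε | W Start.

Start ::= b | a W; W ::= a b | X W | b W1; X ::= Start Start | b X1; W1 ::= c b | ε; X1 ::= ε | W Start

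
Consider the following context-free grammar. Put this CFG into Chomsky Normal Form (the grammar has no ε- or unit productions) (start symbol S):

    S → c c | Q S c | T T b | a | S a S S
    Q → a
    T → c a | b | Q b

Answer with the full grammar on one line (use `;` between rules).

Introduce a nonterminal for each terminal appearing in a rule of length ≥ 2: X1 → c, X2 → b, X3 → a.
Binarize each right-hand side of length ≥ 3 by chaining fresh nonterminals (Y1, Y2, …): affected rules were S → Q S X1; S → T T X2; S → S X3 S S.

S → X1 X1 | Q Y1 | T Y2 | a | S Y3; Q → a; T → X1 X3 | b | Q X2; X1 → c; X2 → b; X3 → a; Y1 → S X1; Y2 → T X2; Y3 → X3 Y4; Y4 → S S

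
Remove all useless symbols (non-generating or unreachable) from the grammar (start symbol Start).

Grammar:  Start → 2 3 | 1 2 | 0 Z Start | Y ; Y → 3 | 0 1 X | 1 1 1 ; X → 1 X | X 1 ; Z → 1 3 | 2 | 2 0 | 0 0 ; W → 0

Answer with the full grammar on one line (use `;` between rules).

Start → 2 3 | 1 2 | 0 Z Start | Y; Y → 3 | 1 1 1; Z → 1 3 | 2 | 2 0 | 0 0

Generating nonterminals: {Start, W, Y, Z}.
Reachable from Start after that: {Start, Y, Z}.
Removed useless symbols: {W, X} and every production mentioning them.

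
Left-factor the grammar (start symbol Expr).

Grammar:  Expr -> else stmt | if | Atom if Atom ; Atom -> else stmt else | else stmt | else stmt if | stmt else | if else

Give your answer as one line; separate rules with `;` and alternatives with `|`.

Expr -> else stmt | if | Atom if Atom; Atom -> stmt else | if else | else stmt Atom1; Atom1 -> else | ε | if

Atom has alternatives sharing prefix 'else stmt': factor to Atom → else stmt Atom1 with Atom1 → else | ε | if.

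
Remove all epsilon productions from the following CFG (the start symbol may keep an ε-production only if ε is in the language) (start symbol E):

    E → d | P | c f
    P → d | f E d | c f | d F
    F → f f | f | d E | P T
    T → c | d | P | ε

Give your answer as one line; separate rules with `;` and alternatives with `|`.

E → d | P | c f; P → d | f E d | c f | d F; F → f f | f | d E | P T | P; T → c | d | P

Nullable set = {T}.
ε ∉ L(G), so no ε-production is kept.
Expand every rule over subsets of its nullable positions: F → P T gives P T | P.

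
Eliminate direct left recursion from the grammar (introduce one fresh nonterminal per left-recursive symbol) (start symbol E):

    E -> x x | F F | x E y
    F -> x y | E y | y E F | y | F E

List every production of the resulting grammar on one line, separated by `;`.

F is directly left-recursive.
For F: α = {E}, β = {x y, E y, y E F, y}. Rewrite as F → β F' and F' → α F' | ε.

E -> x x | F F | x E y; F -> x y F' | E y F' | y E F F' | y F'; F' -> E F' | ε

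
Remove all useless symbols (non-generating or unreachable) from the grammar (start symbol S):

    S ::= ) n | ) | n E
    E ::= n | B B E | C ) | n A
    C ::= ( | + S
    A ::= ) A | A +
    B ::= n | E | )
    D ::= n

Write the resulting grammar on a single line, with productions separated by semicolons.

S ::= ) n | ) | n E; E ::= n | B B E | C ); C ::= ( | + S; B ::= n | E | )

Generating nonterminals: {B, C, D, E, S}.
Reachable from S after that: {B, C, E, S}.
Removed useless symbols: {A, D} and every production mentioning them.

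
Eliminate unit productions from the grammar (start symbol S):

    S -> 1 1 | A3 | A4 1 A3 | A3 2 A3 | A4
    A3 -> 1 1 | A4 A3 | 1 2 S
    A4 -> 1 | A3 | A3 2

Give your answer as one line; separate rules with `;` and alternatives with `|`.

S -> 1 | A3 2 | 1 1 | A4 1 A3 | A3 2 A3 | A4 A3 | 1 2 S; A3 -> 1 1 | A4 A3 | 1 2 S; A4 -> 1 | A3 2 | 1 1 | A4 A3 | 1 2 S

Unit pairs: A4 ⇒* {A3}; S ⇒* {A3, A4}.
For every A with A ⇒* B via unit rules, add B's non-unit alternatives to A; then delete every rule of the form X → Y.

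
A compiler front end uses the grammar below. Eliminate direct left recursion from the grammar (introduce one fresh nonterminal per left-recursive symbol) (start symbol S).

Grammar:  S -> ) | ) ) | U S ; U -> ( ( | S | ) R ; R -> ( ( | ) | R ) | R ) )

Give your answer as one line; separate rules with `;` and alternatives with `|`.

S -> ) | ) ) | U S; U -> ( ( | S | ) R; R -> ( ( R' | ) R'; R' -> ) R' | ) ) R' | eps

R is directly left-recursive.
For R: α = {), ) )}, β = {( (, )}. Rewrite as R → β R' and R' → α R' | ε.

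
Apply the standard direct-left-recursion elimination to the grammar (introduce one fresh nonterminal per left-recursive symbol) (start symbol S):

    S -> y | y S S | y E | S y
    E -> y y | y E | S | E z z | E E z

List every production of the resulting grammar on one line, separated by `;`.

Directly left-recursive nonterminals: S, E.
For S: α = {y}, β = {y, y S S, y E}. Rewrite as S → β S' and S' → α S' | ε.
For E: α = {z z, E z}, β = {y y, y E, S}. Rewrite as E → β E' and E' → α E' | ε.

S -> y S' | y S S S' | y E S'; E -> y y E' | y E E' | S E'; S' -> y S' | ε; E' -> z z E' | E z E' | ε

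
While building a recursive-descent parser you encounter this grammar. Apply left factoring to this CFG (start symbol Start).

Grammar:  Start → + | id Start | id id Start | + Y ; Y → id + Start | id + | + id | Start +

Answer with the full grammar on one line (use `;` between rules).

Start has alternatives sharing prefix '+': factor to Start → + Start1 with Start1 → ε | Y.
Start has alternatives sharing prefix 'id': factor to Start → id Start2 with Start2 → Start | id Start.
Y has alternatives sharing prefix 'id +': factor to Y → id + Y1 with Y1 → Start | ε.

Start → + Start1 | id Start2; Y → + id | Start + | id + Y1; Start1 → ε | Y; Start2 → Start | id Start; Y1 → Start | ε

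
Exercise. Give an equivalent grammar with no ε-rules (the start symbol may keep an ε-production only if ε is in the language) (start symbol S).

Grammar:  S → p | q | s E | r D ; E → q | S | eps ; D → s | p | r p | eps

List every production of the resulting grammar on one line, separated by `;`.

The nullable symbols are {D, E}.
ε ∉ L(G), so no ε-production is kept.
For each production, add variants omitting each subset of nullable occurrences: S → s E gives s E | s. S → r D gives r D | r.

S → p | q | s E | s | r D | r; E → q | S; D → s | p | r p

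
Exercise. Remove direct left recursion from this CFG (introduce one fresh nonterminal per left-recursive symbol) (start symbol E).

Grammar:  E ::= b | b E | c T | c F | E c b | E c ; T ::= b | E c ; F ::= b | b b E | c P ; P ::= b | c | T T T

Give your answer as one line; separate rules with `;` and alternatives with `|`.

Directly left-recursive nonterminal: E.
For E: α = {c b, c}, β = {b, b E, c T, c F}. Rewrite as E → β E' and E' → α E' | ε.

E ::= b E' | b E E' | c T E' | c F E'; T ::= b | E c; F ::= b | b b E | c P; P ::= b | c | T T T; E' ::= c b E' | c E' | ε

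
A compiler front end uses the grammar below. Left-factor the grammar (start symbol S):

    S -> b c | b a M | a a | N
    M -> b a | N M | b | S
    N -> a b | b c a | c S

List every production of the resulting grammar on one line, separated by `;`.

S has alternatives sharing prefix 'b': factor to S → b S' with S' → c | a M.
M has alternatives sharing prefix 'b': factor to M → b M' with M' → a | ε.

S -> a a | N | b S'; M -> N M | S | b M'; N -> a b | b c a | c S; S' -> c | a M; M' -> a | epsilon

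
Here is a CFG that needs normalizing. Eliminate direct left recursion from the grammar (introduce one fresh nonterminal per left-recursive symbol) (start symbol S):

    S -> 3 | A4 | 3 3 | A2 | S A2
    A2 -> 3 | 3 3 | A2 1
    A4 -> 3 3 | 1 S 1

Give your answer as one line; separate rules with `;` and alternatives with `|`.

S -> 3 S' | A4 S' | 3 3 S' | A2 S'; A2 -> 3 A2' | 3 3 A2'; A4 -> 3 3 | 1 S 1; S' -> A2 S' | ε; A2' -> 1 A2' | ε

Directly left-recursive nonterminals: S, A2.
For S: α = {A2}, β = {3, A4, 3 3, A2}. Rewrite as S → β S' and S' → α S' | ε.
For A2: α = {1}, β = {3, 3 3}. Rewrite as A2 → β A2' and A2' → α A2' | ε.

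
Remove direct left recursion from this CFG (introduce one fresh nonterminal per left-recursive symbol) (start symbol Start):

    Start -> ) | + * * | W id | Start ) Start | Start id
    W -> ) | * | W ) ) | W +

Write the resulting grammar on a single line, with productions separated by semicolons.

Left recursion appears on Start, W.
For Start: α = {) Start, id}, β = {), + * *, W id}. Rewrite as Start → β Start1 and Start1 → α Start1 | ε.
For W: α = {) ), +}, β = {), *}. Rewrite as W → β W1 and W1 → α W1 | ε.

Start -> ) Start1 | + * * Start1 | W id Start1; W -> ) W1 | * W1; Start1 -> ) Start Start1 | id Start1 | ε; W1 -> ) ) W1 | + W1 | ε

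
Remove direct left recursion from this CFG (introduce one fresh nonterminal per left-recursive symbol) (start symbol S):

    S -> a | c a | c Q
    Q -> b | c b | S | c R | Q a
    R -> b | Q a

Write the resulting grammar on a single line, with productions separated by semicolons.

Left recursion appears on Q.
For Q: α = {a}, β = {b, c b, S, c R}. Rewrite as Q → β Q' and Q' → α Q' | ε.

S -> a | c a | c Q; Q -> b Q' | c b Q' | S Q' | c R Q'; R -> b | Q a; Q' -> a Q' | ε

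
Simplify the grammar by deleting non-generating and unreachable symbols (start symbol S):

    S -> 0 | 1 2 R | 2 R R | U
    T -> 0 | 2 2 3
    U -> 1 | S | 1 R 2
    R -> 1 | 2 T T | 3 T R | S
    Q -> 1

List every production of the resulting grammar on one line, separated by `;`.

S -> 0 | 1 2 R | 2 R R | U; T -> 0 | 2 2 3; U -> 1 | S | 1 R 2; R -> 1 | 2 T T | 3 T R | S

Generating nonterminals: {Q, R, S, T, U}.
Reachable from S after that: {R, S, T, U}.
Removed useless symbols: {Q} and every production mentioning them.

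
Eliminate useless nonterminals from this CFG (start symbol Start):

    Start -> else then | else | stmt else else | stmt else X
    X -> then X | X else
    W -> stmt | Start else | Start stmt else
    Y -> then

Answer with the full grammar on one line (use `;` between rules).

Start -> else then | else | stmt else else

Generating nonterminals: {Start, W, Y}.
Reachable from Start after that: {Start}.
Removed useless symbols: {W, X, Y} and every production mentioning them.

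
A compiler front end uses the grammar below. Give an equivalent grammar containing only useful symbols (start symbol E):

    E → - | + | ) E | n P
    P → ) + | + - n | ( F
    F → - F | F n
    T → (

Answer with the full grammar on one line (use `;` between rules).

Generating nonterminals: {E, P, T}.
Reachable from E after that: {E, P}.
Removed useless symbols: {F, T} and every production mentioning them.

E → - | + | ) E | n P; P → ) + | + - n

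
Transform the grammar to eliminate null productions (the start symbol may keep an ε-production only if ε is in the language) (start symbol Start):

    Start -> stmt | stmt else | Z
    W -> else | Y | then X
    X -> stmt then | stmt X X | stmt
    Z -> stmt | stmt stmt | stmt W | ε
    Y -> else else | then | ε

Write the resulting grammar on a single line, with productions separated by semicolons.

Start -> stmt | stmt else | Z | ε; W -> else | Y | then X; X -> stmt then | stmt X X | stmt; Z -> stmt | stmt stmt | stmt W; Y -> else else | then

Nullable set = {Start, W, Y, Z}.
ε ∈ L(G) since Start is nullable, so keep Start → ε.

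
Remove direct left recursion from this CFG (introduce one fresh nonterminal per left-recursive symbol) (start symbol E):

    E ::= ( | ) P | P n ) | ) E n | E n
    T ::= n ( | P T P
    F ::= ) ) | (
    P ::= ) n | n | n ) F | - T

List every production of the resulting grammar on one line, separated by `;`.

Directly left-recursive nonterminal: E.
For E: α = {n}, β = {(, ) P, P n ), ) E n}. Rewrite as E → β E' and E' → α E' | ε.

E ::= ( E' | ) P E' | P n ) E' | ) E n E'; T ::= n ( | P T P; F ::= ) ) | (; P ::= ) n | n | n ) F | - T; E' ::= n E' | ε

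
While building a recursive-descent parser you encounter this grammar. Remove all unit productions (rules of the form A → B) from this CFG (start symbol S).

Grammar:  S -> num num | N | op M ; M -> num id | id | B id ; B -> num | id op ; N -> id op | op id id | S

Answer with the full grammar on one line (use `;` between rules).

S -> num num | op M | id op | op id id; M -> num id | id | B id; B -> num | id op; N -> num num | op M | id op | op id id

Unit pairs: N ⇒* {S}; S ⇒* {N}.
Replace each nonterminal's rules with the union of the non-unit rules of every nonterminal it unit-derives.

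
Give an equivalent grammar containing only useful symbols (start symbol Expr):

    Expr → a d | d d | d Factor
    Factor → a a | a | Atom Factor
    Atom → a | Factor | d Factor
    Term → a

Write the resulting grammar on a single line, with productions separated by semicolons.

Generating nonterminals: {Atom, Expr, Factor, Term}.
Reachable from Expr after that: {Atom, Expr, Factor}.
Removed useless symbols: {Term} and every production mentioning them.

Expr → a d | d d | d Factor; Factor → a a | a | Atom Factor; Atom → a | Factor | d Factor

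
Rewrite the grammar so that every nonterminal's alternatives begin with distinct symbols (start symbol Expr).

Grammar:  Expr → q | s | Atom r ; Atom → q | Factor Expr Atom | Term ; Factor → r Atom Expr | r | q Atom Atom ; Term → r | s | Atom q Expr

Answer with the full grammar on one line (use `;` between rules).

Expr → q | s | Atom r; Atom → q | Factor Expr Atom | Term; Factor → q Atom Atom | r Factor1; Term → r | s | Atom q Expr; Factor1 → Atom Expr | ε

Factor has alternatives sharing prefix 'r': factor to Factor → r Factor1 with Factor1 → Atom Expr | ε.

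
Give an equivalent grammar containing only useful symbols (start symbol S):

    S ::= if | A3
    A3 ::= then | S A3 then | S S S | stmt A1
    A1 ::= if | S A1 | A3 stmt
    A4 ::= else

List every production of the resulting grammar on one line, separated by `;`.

Generating nonterminals: {A1, A3, A4, S}.
Reachable from S after that: {A1, A3, S}.
Removed useless symbols: {A4} and every production mentioning them.

S ::= if | A3; A3 ::= then | S A3 then | S S S | stmt A1; A1 ::= if | S A1 | A3 stmt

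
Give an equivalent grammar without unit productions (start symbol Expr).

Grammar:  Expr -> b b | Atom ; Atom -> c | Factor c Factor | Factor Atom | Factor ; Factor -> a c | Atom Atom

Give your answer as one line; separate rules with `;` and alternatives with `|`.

Expr -> c | Factor c Factor | Factor Atom | a c | Atom Atom | b b; Atom -> c | Factor c Factor | Factor Atom | a c | Atom Atom; Factor -> a c | Atom Atom

Unit pairs: Atom ⇒* {Factor}; Expr ⇒* {Atom, Factor}.
For each unit pair (A, B), copy every non-unit production of B to A, then drop all unit productions.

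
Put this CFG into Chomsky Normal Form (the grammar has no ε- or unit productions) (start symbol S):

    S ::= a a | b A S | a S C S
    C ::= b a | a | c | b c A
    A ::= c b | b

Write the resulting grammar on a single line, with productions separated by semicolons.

Introduce a nonterminal for each terminal appearing in a rule of length ≥ 2: X1 → a, X2 → b, X3 → c.
Binarize each right-hand side of length ≥ 3 by chaining fresh nonterminals (Y1, Y2, …): affected rules were S → X2 A S; S → X1 S C S; C → X2 X3 A.

S ::= X1 X1 | X2 Y1 | X1 Y2; C ::= X2 X1 | a | c | X2 Y4; A ::= X3 X2 | b; X1 ::= a; X2 ::= b; X3 ::= c; Y1 ::= A S; Y2 ::= S Y3; Y3 ::= C S; Y4 ::= X3 A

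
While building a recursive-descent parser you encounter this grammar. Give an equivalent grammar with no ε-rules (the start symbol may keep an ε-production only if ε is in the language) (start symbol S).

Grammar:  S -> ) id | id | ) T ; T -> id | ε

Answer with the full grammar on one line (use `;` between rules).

The nullable symbols are {T}.
ε ∉ L(G), so no ε-production is kept.
Expand every rule over subsets of its nullable positions: S → ) T gives ) T | ).

S -> ) id | id | ) T | ); T -> id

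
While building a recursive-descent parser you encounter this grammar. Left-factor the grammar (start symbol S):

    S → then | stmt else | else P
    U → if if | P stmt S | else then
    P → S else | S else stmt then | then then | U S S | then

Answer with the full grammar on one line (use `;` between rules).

P has alternatives sharing prefix 'S else': factor to P → S else P' with P' → ε | stmt then.
P has alternatives sharing prefix 'then': factor to P → then P'' with P'' → then | ε.

S → then | stmt else | else P; U → if if | P stmt S | else then; P → U S S | S else P' | then P''; P' → ε | stmt then; P'' → then | ε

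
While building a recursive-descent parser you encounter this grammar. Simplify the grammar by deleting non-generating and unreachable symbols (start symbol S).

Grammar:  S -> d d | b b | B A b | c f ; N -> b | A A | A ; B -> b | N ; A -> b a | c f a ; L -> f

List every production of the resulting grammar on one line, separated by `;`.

S -> d d | b b | B A b | c f; N -> b | A A | A; B -> b | N; A -> b a | c f a

Generating nonterminals: {A, B, L, N, S}.
Reachable from S after that: {A, B, N, S}.
Removed useless symbols: {L} and every production mentioning them.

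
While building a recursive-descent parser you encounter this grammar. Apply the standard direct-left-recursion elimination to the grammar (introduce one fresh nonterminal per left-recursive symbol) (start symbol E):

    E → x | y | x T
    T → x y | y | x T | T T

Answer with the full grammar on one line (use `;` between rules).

E → x | y | x T; T → x y T' | y T' | x T T'; T' → T T' | ε

Left recursion appears on T.
For T: α = {T}, β = {x y, y, x T}. Rewrite as T → β T' and T' → α T' | ε.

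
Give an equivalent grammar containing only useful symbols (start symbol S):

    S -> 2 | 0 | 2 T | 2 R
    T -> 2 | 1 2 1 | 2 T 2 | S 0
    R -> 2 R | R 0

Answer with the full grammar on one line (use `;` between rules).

Generating nonterminals: {S, T}.
Reachable from S after that: {S, T}.
Removed useless symbols: {R} and every production mentioning them.

S -> 2 | 0 | 2 T; T -> 2 | 1 2 1 | 2 T 2 | S 0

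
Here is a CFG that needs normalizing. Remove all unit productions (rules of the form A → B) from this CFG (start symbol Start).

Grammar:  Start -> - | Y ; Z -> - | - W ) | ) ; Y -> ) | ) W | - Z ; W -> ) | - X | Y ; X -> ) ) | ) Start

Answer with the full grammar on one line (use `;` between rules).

Unit pairs: Start ⇒* {Y}; W ⇒* {Y}.
For each unit pair (A, B), copy every non-unit production of B to A, then drop all unit productions.

Start -> - | ) | ) W | - Z; Z -> - | - W ) | ); Y -> ) | ) W | - Z; W -> ) | ) W | - Z | - X; X -> ) ) | ) Start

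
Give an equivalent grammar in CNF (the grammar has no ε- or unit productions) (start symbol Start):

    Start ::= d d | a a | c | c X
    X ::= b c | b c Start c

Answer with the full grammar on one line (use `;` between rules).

Introduce a nonterminal for each terminal appearing in a rule of length ≥ 2: X1 → d, X2 → a, X3 → c, X4 → b.
Binarize each right-hand side of length ≥ 3 by chaining fresh nonterminals (Y1, Y2, …): affected rules were X → X4 X3 Start X3.

Start ::= X1 X1 | X2 X2 | c | X3 X; X ::= X4 X3 | X4 Y1; X1 ::= d; X2 ::= a; X3 ::= c; X4 ::= b; Y1 ::= X3 Y2; Y2 ::= Start X3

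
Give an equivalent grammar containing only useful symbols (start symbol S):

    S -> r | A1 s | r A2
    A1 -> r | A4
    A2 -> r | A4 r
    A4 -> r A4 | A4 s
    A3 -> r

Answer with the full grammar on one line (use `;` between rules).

Generating nonterminals: {A1, A2, A3, S}.
Reachable from S after that: {A1, A2, S}.
Removed useless symbols: {A3, A4} and every production mentioning them.

S -> r | A1 s | r A2; A1 -> r; A2 -> r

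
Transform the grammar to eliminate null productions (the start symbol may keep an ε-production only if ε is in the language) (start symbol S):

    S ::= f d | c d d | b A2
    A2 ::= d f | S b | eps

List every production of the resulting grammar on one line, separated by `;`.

S ::= f d | c d d | b A2 | b; A2 ::= d f | S b

Nullable set = {A2}.
ε ∉ L(G), so no ε-production is kept.
Expand every rule over subsets of its nullable positions: S → b A2 gives b A2 | b.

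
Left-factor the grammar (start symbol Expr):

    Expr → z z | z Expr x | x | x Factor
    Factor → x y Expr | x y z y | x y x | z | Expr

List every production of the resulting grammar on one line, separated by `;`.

Expr has alternatives sharing prefix 'z': factor to Expr → z Expr1 with Expr1 → z | Expr x.
Expr has alternatives sharing prefix 'x': factor to Expr → x Expr2 with Expr2 → ε | Factor.
Factor has alternatives sharing prefix 'x y': factor to Factor → x y Factor1 with Factor1 → Expr | z y | x.

Expr → z Expr1 | x Expr2; Factor → z | Expr | x y Factor1; Expr1 → z | Expr x; Expr2 → ε | Factor; Factor1 → Expr | z y | x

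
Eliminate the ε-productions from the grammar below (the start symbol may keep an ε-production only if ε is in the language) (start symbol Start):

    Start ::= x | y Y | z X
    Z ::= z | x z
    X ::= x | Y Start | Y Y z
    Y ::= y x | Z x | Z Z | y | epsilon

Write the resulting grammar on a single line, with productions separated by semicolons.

Start ::= x | y Y | y | z X; Z ::= z | x z; X ::= x | Y Start | Start | Y Y z | Y z | z; Y ::= y x | Z x | Z Z | y

Nullable set = {Y}.
ε ∉ L(G), so no ε-production is kept.
Add the nullable-subset variants: Start → y Y gives y Y | y. X → Y Start gives Y Start | Start. X → Y Y z gives Y Y z | Y z | z.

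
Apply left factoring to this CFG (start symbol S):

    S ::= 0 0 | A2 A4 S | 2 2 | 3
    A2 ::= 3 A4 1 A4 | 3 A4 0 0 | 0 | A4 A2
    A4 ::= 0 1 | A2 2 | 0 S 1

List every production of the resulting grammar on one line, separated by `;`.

S ::= 0 0 | A2 A4 S | 2 2 | 3; A2 ::= 0 | A4 A2 | 3 A4 A2'; A4 ::= A2 2 | 0 A4'; A2' ::= 1 A4 | 0 0; A4' ::= 1 | S 1

A2 has alternatives sharing prefix '3 A4': factor to A2 → 3 A4 A2' with A2' → 1 A4 | 0 0.
A4 has alternatives sharing prefix '0': factor to A4 → 0 A4' with A4' → 1 | S 1.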